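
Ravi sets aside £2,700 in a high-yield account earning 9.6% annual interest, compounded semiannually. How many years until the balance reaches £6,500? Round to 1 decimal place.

9.4 years

(1 + 0.048)^(2t) = 6,500/2,700 = 2.4074.
2t·ln(1 + 0.048) = ln(2.4074); 2t = 0.87855/0.0468836 ≈ 18.7390.
t ≈ 9.3695 years.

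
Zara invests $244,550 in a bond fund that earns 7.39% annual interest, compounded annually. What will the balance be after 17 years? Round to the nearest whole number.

Growth factor = (1 + 0.0739)^17 ≈ 3.36035623943.
A ≈ 244,550 × 3.36035623943 ≈ 821,775.1184.

$821,775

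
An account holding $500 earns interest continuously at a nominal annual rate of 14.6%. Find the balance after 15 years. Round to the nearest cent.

$4,467.61

A = P·e^(rt) = 500·e^(0.146·15) = 500·e^2.19.
e^2.19 ≈ 8.935213115, so A ≈ 4,467.6066.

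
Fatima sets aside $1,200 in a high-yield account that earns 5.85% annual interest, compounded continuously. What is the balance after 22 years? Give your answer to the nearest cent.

A = P·e^(rt) = 1,200·e^(0.0585·22) = 1,200·e^1.287.
e^1.287 ≈ 3.621904527, so A ≈ 4,346.2854.

$4,346.29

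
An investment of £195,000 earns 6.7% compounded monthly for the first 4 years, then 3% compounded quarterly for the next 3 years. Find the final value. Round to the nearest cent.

£278,639.36

Phase 1: 195,000·(1 + 0.067/12)^48 ≈ 254,742.7380.
Phase 2: 254,742.7380·(1 + 0.0075)^12 ≈ 278,639.3639.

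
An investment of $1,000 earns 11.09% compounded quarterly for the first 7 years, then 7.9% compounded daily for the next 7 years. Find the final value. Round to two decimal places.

$3,738.46

After 7 years at 11.09%: 1,000 × 2.150571031 ≈ 2,150.5710.
Then 7 years at 7.9%: 2,150.5710 × 1.738356564 ≈ 3,738.4593.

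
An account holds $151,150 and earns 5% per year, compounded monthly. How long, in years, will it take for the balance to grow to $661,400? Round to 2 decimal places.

We need (1 + 0.00416667)^(12t) = 4.3758, so 12t = ln 4.3758 / ln 1.004167 ≈ 354.9982.
t ≈ 354.9982/12 = 29.5832 years.

29.58 years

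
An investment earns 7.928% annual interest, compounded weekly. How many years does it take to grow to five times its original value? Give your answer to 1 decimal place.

20.3 years

(1 + 0.00152462)^(52t) = 5.
52t = ln 5 / ln(1 + 0.00152462) ≈ 1.6094/0.00152345 ≈ 1056.4399.
t ≈ 20.3162.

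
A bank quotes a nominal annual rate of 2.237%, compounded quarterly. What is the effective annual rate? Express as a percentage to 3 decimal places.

2.256%

EAR = (1 + 2.237%/4)^4 − 1 = (1 + 0.0055925)^4 − 1.
(1 + 0.0055925)^4 ≈ 1.022558, so EAR ≈ 2.25584%.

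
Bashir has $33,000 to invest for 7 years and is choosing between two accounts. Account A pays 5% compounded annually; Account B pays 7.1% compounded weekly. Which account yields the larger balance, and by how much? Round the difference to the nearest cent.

Account A growth factor: (1 + 0.05)^7 ≈ 1.4071004227; balance ≈ 46,434.3139.
Account B growth factor: (1 + 0.071/52)^364 ≈ 1.6432253881; balance ≈ 54,226.4378.
Account B is larger by 7,792.1239.

Account B, by $7,792.12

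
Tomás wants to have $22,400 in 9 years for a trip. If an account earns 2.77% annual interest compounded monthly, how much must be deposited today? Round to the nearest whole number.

Periodic rate = 2.77%/12 = 0.00230833; 108 periods.
P = 22,400/(1 + 0.0277/12)^108 ≈ 22,400/1.2827583346 ≈ 17,462.3695.

$17,462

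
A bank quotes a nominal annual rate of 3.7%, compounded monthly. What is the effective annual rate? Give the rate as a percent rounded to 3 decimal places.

3.763%

One year is 12 periods at 0.00308333 each: (1 + 0.00308333)^12 ≈ 1.037634.
EAR = 1.037634 − 1 ≈ 3.76340%.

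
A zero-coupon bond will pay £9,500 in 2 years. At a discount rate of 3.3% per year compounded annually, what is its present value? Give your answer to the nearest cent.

£8,902.73

Growth factor = (1 + 0.033)^2 ≈ 1.067089.
P = 9,500/1.067089 ≈ 8,902.7251.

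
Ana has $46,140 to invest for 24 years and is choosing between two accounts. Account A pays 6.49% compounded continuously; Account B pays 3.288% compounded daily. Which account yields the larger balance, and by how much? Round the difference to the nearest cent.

Account A, by $117,474.00

A: e^(0.0649·24) = e^1.5576 ≈ 4.7474137686, so 46,140 × 4.7474137686 ≈ 219,045.6713.
B: (1 + 0.03288/365)^8760 ≈ 2.20138005034, so 46,140 × 2.20138005034 ≈ 101,571.6755.
Difference ≈ 117,473.9958 in favor of A.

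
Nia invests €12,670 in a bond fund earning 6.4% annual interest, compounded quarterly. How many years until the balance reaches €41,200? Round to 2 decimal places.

(1 + 0.016)^(4t) = 41,200/12,670 = 3.2518.
4t·ln(1 + 0.016) = ln(3.2518); 4t = 1.1792/0.0158733 ≈ 74.2881.
t ≈ 18.5720 years.

18.57 years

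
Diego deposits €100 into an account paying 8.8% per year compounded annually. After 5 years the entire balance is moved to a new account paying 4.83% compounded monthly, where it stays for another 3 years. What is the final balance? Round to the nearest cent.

€176.18

Phase 1: 100·(1 + 0.088)^5 ≈ 152.4560.
Phase 2: 152.4560·(1 + 0.004025)^36 ≈ 176.1763.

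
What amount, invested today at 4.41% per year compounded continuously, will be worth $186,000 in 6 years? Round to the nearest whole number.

$142,757

P = A·e^(−rt) = 186,000·e^(−0.2646).
e^(−0.2646) ≈ 0.767512893741, so P ≈ 142,757.3982.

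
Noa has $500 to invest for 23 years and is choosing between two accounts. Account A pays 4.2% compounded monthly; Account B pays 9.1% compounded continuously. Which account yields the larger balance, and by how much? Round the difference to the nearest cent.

A: (1 + 0.0035)^276 ≈ 2.622986185, so 500 × 2.622986185 ≈ 1,311.4931.
B: e^(0.091·23) = e^2.093 ≈ 8.109206328, so 500 × 8.109206328 ≈ 4,054.6032.
Difference ≈ 2,743.1101 in favor of B.

Account B, by $2,743.11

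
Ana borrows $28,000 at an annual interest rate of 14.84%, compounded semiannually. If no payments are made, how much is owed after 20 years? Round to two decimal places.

Periodic rate = 14.84%/2 = 0.0742; periods = 2·20 = 40.
A = 28,000·(1 + 0.0742)^40 ≈ 28,000·17.5148298062 ≈ 490,415.2346.

$490,415.23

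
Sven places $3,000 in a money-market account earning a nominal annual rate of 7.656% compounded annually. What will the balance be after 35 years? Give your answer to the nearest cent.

Annual rate = 7.656% = 0.07656; years = 35.
A = 3,000·(1 + 0.07656)^35 ≈ 3,000·13.223255183 ≈ 39,669.7655.

$39,669.77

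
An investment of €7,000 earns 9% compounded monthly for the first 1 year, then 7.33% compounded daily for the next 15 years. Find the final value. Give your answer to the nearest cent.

€22,987.81

After 1 years at 9%: 7,000 × 1.0938068977 ≈ 7,656.6483.
Then 15 years at 7.33%: 7,656.6483 × 3.0023328794 ≈ 22,987.8069.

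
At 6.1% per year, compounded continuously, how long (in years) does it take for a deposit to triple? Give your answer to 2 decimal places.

18.01 years

e^(0.061t) = 3, so 0.061t = ln 3 ≈ 1.0986.
t ≈ 1.0986/0.061 ≈ 18.0100.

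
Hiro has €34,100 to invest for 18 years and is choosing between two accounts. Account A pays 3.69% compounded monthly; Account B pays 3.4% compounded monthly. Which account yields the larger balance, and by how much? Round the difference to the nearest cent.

Account A, by €3,356.66

Account A growth factor: (1 + 0.003075)^216 ≈ 1.9409564774; balance ≈ 66,186.6159.
Account B growth factor: (1 + 0.034/12)^216 ≈ 1.8425208003; balance ≈ 62,829.9593.
Account A is larger by 3,356.6566.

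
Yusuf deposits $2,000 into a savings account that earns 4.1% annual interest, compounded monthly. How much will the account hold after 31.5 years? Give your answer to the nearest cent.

Growth factor = (1 + 0.041/12)^378 ≈ 3.630239776.
A ≈ 2,000 × 3.630239776 ≈ 7,260.4796.

$7,260.48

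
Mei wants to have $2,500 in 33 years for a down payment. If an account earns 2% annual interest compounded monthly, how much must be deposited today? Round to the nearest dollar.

Periodic rate = 2%/12 = 0.00166667; 396 periods.
P = 2,500/(1 + 0.02/12)^396 ≈ 2,500/1.933729671 ≈ 1,292.8384.

$1,293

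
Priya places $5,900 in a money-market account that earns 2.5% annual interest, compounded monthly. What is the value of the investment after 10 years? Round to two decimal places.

$7,573.78

Growth factor = (1 + 0.025/12)^120 ≈ 1.283691542.
A ≈ 5,900 × 1.283691542 ≈ 7,573.7801.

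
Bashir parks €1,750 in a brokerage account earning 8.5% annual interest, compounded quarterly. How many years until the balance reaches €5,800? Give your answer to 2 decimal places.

(1 + 0.02125)^(4t) = 5,800/1,750 = 3.3143.
4t·ln(1 + 0.02125) = ln(3.3143); 4t = 1.1982/0.0210274 ≈ 56.9849.
t ≈ 14.2462 years.

14.25 years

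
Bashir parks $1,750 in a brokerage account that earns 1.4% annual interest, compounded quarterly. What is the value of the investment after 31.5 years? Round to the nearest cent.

$2,717.86

Growth factor = (1 + 0.0035)^126 ≈ 1.553064454.
A ≈ 1,750 × 1.553064454 ≈ 2,717.8628.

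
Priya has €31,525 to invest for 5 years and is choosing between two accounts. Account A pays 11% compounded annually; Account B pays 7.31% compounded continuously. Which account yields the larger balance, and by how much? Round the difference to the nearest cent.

Account A, by €7,686.54

A: (1 + 0.11)^5 ≈ 1.6850581551, so 31,525 × 1.6850581551 ≈ 53,121.4583.
B: e^(0.0731·5) = e^0.3655 ≈ 1.4412344452, so 31,525 × 1.4412344452 ≈ 45,434.9159.
Difference ≈ 7,686.5425 in favor of A.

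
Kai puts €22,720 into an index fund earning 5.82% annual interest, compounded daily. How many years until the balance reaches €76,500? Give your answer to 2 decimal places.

(1 + 0.000159452)^(365t) = 76,500/22,720 = 3.3671.
365t·ln(1 + 0.000159452) = ln(3.3671); 365t = 1.214/0.000159439 ≈ 7614.4640.
t ≈ 20.8615 years.

20.86 years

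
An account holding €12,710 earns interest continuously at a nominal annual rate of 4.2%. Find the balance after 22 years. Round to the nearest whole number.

A = P·e^(rt) = 12,710·e^(0.042·22) = 12,710·e^0.924.
e^0.924 ≈ 2.5193476526, so A ≈ 32,020.9087.

€32,021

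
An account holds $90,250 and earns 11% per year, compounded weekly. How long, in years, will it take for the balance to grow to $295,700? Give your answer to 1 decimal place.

(1 + 0.00211538)^(52t) = 295,700/90,250 = 3.2765.
52t·ln(1 + 0.00211538) = ln(3.2765); 52t = 1.1868/0.00211315 ≈ 561.6079.
t ≈ 10.8002 years.

10.8 years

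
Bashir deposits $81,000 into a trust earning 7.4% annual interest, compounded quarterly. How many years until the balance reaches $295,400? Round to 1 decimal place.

17.6 years

(1 + 0.0185)^(4t) = 295,400/81,000 = 3.6469.
4t·ln(1 + 0.0185) = ln(3.6469); 4t = 1.2939/0.018331 ≈ 70.5845.
t ≈ 17.6461 years.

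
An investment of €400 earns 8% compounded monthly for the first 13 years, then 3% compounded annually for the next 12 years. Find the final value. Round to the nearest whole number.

After 13 years at 8%: 400 × 2.819469267 ≈ 1,127.7877.
Then 12 years at 3%: 1,127.7877 × 1.425760887 ≈ 1,607.9556.

€1,608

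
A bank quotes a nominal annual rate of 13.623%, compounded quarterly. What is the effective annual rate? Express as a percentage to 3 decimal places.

EAR = (1 + 13.623%/4)^4 − 1 = (1 + 0.0340575)^4 − 1.
(1 + 0.0340575)^4 ≈ 1.143349, so EAR ≈ 14.33488%.

14.335%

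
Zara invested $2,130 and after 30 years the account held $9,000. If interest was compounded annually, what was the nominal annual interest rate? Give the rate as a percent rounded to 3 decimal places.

4.921%

The 30-period growth factor is 9,000/2,130 = 4.22535.
r = 4.22535^(1/30) − 1 ≈ 0.0492092, i.e. 4.92092%.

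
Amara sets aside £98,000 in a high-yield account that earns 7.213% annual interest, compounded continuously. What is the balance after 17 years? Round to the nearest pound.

A = P·e^(rt) = 98,000·e^(0.07213·17) = 98,000·e^1.22621.
e^1.22621 ≈ 3.40828761678, so A ≈ 334,012.1864.

£334,012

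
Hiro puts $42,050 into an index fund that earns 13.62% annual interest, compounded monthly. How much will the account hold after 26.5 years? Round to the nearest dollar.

$1,522,076

Growth factor = (1 + 0.01135)^318 ≈ 36.19680666967.
A ≈ 42,050 × 36.19680666967 ≈ 1,522,075.7205.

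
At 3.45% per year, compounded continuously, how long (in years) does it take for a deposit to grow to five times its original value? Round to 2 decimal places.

46.65 years

e^(0.0345t) = 5, so 0.0345t = ln 5 ≈ 1.6094.
t ≈ 1.6094/0.0345 ≈ 46.6504.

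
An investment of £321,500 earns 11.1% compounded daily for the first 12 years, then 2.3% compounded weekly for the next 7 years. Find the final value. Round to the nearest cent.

£1,430,471.59

After 12 years at 11.1%: 321,500 × 3.78784594041 ≈ 1,217,792.4698.
Then 7 years at 2.3%: 1,217,792.4698 × 1.174643156325 ≈ 1,430,471.5905.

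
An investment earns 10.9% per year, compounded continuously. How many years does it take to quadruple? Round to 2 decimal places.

e^(0.109t) = 4, so 0.109t = ln 4 ≈ 1.3863.
t ≈ 1.3863/0.109 ≈ 12.7183.

12.72 years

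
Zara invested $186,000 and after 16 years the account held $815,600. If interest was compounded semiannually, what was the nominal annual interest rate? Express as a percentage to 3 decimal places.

The 32-period growth factor is 815,600/186,000 = 4.38495.
r/2 = 4.38495^(1/32) − 1 ≈ 0.0472766, so r ≈ 2·0.0472766 = 9.45531%.

9.455%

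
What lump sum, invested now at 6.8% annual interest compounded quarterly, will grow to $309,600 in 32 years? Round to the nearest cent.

Periodic rate = 6.8%/4 = 0.017; 128 periods.
P = 309,600/(1 + 0.017)^128 ≈ 309,600/8.65131198927 ≈ 35,786.4796.

$35,786.48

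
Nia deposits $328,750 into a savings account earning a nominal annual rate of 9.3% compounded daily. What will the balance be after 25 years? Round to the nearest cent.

$3,361,025.57

Growth factor = (1 + 0.093/365)^9125 ≈ 10.22365192002.
A ≈ 328,750 × 10.22365192002 ≈ 3,361,025.5687.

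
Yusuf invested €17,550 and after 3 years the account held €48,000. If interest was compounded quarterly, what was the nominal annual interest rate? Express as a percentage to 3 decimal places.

(1 + r/4)^12 = 48,000/17,550 = 2.73504.
1 + r/4 = 2.73504^(1/12) ≈ 1.087461, so r/4 ≈ 0.087461.
r ≈ 4·0.087461 = 34.98439%.

34.984%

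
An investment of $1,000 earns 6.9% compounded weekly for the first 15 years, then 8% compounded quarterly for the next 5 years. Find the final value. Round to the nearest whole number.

Phase 1: 1,000·(1 + 0.069/52)^780 ≈ 2,813.1755.
Phase 2: 2,813.1755·(1 + 0.02)^20 ≈ 4,180.2308.

$4,180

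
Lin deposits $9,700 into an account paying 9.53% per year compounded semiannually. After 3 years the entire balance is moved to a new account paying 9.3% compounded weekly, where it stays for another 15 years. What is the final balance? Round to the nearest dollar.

$51,686

Phase 1: 9,700·(1 + 0.04765)^6 ≈ 12,825.3445.
Phase 2: 12,825.3445·(1 + 0.093/52)^780 ≈ 51,685.5003.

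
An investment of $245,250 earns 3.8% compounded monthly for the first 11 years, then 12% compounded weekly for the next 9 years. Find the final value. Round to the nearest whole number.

Phase 1: 245,250·(1 + 0.038/12)^132 ≈ 372,269.3528.
Phase 2: 372,269.3528·(1 + 0.12/52)^468 ≈ 1,094,850.8457.

$1,094,851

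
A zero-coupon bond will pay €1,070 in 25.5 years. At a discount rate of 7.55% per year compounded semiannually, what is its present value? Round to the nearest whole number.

Growth factor = (1 + 0.03775)^51 ≈ 6.618046962.
P = 1,070/6.618046962 ≈ 161.6791.

€162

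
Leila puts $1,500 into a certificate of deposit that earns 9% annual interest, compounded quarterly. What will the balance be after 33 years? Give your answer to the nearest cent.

$28,291.05

Periodic rate = 9%/4 = 0.0225; periods = 4·33 = 132.
A = 1,500·(1 + 0.0225)^132 ≈ 1,500·18.86069976 ≈ 28,291.0496.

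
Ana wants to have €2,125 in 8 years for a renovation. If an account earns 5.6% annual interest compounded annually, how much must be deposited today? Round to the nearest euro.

€1,374

Annual rate = 5.6% = 0.056; 8 periods.
P = 2,125/(1 + 0.056)^8 ≈ 2,125/1.546362629 ≈ 1,374.1925.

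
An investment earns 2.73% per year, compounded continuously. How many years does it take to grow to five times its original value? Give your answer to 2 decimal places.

58.95 years

e^(0.0273t) = 5, so 0.0273t = ln 5 ≈ 1.6094.
t ≈ 1.6094/0.0273 ≈ 58.9538.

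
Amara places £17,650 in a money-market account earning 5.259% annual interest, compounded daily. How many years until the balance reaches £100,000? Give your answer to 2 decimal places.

32.98 years

We need (1 + 0.000144082)^(365t) = 5.6657, so 365t = ln 5.6657 / ln 1.000144 ≈ 12038.6797.
t ≈ 12038.6797/365 = 32.9827 years.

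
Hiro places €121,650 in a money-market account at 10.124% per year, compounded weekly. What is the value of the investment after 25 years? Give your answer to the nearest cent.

€1,524,905.06

Growth factor = (1 + 0.10124/52)^1300 ≈ 12.53518339466.
A ≈ 121,650 × 12.53518339466 ≈ 1,524,905.0600.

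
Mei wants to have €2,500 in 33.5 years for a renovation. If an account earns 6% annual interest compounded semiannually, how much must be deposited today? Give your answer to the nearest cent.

Periodic rate = 6%/2 = 0.03; 67 periods.
P = 2,500/(1 + 0.03)^67 ≈ 2,500/7.245928683 ≈ 345.0213.

€345.02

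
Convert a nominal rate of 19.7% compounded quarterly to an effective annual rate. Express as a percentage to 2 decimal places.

21.20%

EAR = (1 + 19.7%/4)^4 − 1 = (1 + 0.04925)^4 − 1.
(1 + 0.04925)^4 ≈ 1.212037, so EAR ≈ 21.20371%.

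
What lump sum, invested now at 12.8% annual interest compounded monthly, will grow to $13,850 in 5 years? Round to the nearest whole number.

$7,328

Growth factor = (1 + 0.128/12)^60 ≈ 1.8900641054.
P = 13,850/1.8900641054 ≈ 7,327.7938.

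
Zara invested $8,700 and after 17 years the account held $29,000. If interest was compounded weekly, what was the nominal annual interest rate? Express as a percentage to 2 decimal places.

The 884-period growth factor is 29,000/8,700 = 3.33333.
r/52 = 3.33333^(1/884) − 1 ≈ 0.00136289, so r ≈ 52·0.00136289 = 7.08702%.

7.09%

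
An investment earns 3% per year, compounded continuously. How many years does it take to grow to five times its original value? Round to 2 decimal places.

e^(0.03t) = 5, so 0.03t = ln 5 ≈ 1.6094.
t ≈ 1.6094/0.03 ≈ 53.6479.

53.65 years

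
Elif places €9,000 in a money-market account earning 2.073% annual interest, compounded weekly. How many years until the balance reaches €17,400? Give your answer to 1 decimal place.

We need (1 + 0.000398654)^(52t) = 1.9333, so 52t = ln 1.9333 / ln 1.000399 ≈ 1654.0089.
t ≈ 1654.0089/52 = 31.8079 years.

31.8 years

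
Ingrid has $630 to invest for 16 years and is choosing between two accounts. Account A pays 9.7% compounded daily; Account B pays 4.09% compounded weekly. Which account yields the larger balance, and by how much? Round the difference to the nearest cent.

Account A, by $1,761.75

A: (1 + 0.097/365)^5840 ≈ 4.719929258, so 630 × 4.719929258 ≈ 2,973.5554.
B: (1 + 0.0409/52)^832 ≈ 1.923492953, so 630 × 1.923492953 ≈ 1,211.8006.
Difference ≈ 1,761.7549 in favor of A.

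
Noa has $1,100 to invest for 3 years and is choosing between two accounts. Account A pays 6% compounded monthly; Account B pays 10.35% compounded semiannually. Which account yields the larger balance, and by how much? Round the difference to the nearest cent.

A: (1 + 0.005)^36 ≈ 1.196680525, so 1,100 × 1.196680525 ≈ 1,316.3486.
B: (1 + 0.05175)^6 ≈ 1.353552559, so 1,100 × 1.353552559 ≈ 1,488.9078.
Difference ≈ 172.5592 in favor of B.

Account B, by $172.56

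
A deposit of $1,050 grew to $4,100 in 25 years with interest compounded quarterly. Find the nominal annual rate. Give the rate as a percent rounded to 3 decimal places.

5.486%

(1 + r/4)^100 = 4,100/1,050 = 3.90476.
1 + r/4 = 3.90476^(1/100) ≈ 1.013715, so r/4 ≈ 0.0137152.
r ≈ 4·0.0137152 = 5.48607%.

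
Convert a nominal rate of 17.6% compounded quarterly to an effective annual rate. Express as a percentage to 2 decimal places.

18.80%

EAR = (1 + 17.6%/4)^4 − 1 = (1 + 0.044)^4 − 1.
(1 + 0.044)^4 ≈ 1.18796, so EAR ≈ 18.79605%.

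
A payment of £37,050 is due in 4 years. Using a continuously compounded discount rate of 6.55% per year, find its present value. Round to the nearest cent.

P = A·e^(−rt) = 37,050·e^(−0.262).
e^(−0.262) ≈ 0.76951102371, so P ≈ 28,510.3834.

£28,510.38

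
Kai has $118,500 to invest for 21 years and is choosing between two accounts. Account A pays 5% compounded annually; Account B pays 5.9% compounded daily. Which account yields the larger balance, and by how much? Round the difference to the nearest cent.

Account B, by $78,903.38

A: (1 + 0.05)^21 ≈ 2.7859625904, so 118,500 × 2.7859625904 ≈ 330,136.5670.
B: (1 + 0.059/365)^7665 ≈ 3.4518139395, so 118,500 × 3.4518139395 ≈ 409,039.9518.
Difference ≈ 78,903.3849 in favor of B.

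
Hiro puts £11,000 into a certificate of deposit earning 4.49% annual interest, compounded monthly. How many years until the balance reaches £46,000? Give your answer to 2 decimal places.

31.92 years

We need (1 + 0.00374167)^(12t) = 4.1818, so 12t = ln 4.1818 / ln 1.003742 ≈ 383.0970.
t ≈ 383.0970/12 = 31.9247 years.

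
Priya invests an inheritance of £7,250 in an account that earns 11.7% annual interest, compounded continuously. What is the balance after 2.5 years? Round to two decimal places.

£9,713.35

A = P·e^(rt) = 7,250·e^(0.117·2.5) = 7,250·e^0.2925.
e^0.2925 ≈ 1.339772737, so A ≈ 9,713.3523.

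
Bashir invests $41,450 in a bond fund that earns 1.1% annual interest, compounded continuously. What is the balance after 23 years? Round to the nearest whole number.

$53,383

A = P·e^(rt) = 41,450·e^(0.011·23) = 41,450·e^0.253.
e^0.253 ≈ 1.2878832768, so A ≈ 53,382.7618.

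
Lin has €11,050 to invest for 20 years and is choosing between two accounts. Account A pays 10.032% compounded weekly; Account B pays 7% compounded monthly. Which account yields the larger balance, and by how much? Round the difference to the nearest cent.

Account A, by €37,386.55

Account A growth factor: (1 + 0.10032/52)^1040 ≈ 7.422137447; balance ≈ 82,014.6188.
Account B growth factor: (1 + 0.07/12)^240 ≈ 4.038738849; balance ≈ 44,628.0643.
Account A is larger by 37,386.5545.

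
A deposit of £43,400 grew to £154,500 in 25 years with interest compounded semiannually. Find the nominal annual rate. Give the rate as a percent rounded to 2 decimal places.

The 50-period growth factor is 154,500/43,400 = 3.55991.
r/2 = 3.55991^(1/50) − 1 ≈ 0.0257199, so r ≈ 2·0.0257199 = 5.14398%.

5.14%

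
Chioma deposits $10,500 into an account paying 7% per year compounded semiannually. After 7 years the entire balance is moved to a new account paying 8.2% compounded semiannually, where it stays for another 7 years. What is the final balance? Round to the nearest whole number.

Phase 1: 10,500·(1 + 0.035)^14 ≈ 16,996.2925.
Phase 2: 16,996.2925·(1 + 0.041)^14 ≈ 29,830.7663.

$29,831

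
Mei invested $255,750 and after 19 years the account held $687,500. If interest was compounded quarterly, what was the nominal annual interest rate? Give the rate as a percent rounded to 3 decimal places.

(1 + r/4)^76 = 687,500/255,750 = 2.68817.
1 + r/4 = 2.68817^(1/76) ≈ 1.013096, so r/4 ≈ 0.0130964.
r ≈ 4·0.0130964 = 5.23854%.

5.239%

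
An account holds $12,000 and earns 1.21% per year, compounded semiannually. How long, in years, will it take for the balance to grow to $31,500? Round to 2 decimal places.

We need (1 + 0.00605)^(2t) = 2.625, so 2t = ln 2.625 / ln 1.00605 ≈ 159.9996.
t ≈ 159.9996/2 = 79.9998 years.

80.00 years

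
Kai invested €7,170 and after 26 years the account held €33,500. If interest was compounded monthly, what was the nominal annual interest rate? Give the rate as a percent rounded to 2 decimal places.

5.94%

(1 + r/12)^312 = 33,500/7,170 = 4.67225.
1 + r/12 = 4.67225^(1/312) ≈ 1.004953, so r/12 ≈ 0.00495338.
r ≈ 12·0.00495338 = 5.94406%.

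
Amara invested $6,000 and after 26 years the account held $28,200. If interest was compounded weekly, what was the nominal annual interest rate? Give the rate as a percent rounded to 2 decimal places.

The 1352-period growth factor is 28,200/6,000 = 4.7.
r/52 = 4.7^(1/1352) − 1 ≈ 0.0011453, so r ≈ 52·0.0011453 = 5.95557%.

5.96%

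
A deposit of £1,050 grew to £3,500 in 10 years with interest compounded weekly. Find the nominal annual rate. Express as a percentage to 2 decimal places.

The 520-period growth factor is 3,500/1,050 = 3.33333.
r/52 = 3.33333^(1/520) − 1 ≈ 0.00231801, so r ≈ 52·0.00231801 = 12.05368%.

12.05%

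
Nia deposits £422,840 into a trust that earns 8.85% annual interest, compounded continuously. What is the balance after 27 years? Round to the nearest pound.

A = P·e^(rt) = 422,840·e^(0.0885·27) = 422,840·e^2.3895.
e^2.3895 ≈ 10.90803856003, so A ≈ 4,612,355.0247.

£4,612,355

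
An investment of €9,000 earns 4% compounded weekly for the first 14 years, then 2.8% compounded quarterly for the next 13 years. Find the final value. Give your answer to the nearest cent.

€22,640.52

After 14 years at 4%: 9,000 × 1.7502956662 ≈ 15,752.6610.
Then 13 years at 2.8%: 15,752.6610 × 1.4372505013 ≈ 22,640.5199.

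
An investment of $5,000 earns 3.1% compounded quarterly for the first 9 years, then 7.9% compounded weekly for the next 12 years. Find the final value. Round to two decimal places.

After 9 years at 3.1%: 5,000 × 1.3203864099 ≈ 6,601.9320.
Then 12 years at 7.9%: 6,601.9320 × 2.5786876665 ≈ 17,024.3208.

$17,024.32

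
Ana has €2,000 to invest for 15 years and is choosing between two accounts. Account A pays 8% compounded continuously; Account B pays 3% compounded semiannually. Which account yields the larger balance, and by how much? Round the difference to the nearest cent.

A: e^(0.08·15) = e^1.2 ≈ 3.320116923, so 2,000 × 3.320116923 ≈ 6,640.2338.
B: (1 + 0.015)^30 ≈ 1.56308022, so 2,000 × 1.56308022 ≈ 3,126.1604.
Difference ≈ 3,514.0734 in favor of A.

Account A, by €3,514.07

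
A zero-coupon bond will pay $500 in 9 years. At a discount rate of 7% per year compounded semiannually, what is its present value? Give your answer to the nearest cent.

Growth factor = (1 + 0.035)^18 ≈ 1.8574892.
P = 500/1.8574892 ≈ 269.1806.

$269.18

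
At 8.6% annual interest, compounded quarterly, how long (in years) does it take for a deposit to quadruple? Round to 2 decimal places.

(1 + 0.0215)^(4t) = 4.
4t = ln 4 / ln(1 + 0.0215) ≈ 1.3863/0.0212721 ≈ 65.1695.
t ≈ 16.2924.

16.29 years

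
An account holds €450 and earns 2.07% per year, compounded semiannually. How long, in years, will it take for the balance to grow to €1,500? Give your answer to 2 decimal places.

(1 + 0.01035)^(2t) = 1,500/450 = 3.3333.
2t·ln(1 + 0.01035) = ln(3.3333); 2t = 1.204/0.0102968 ≈ 116.9268.
t ≈ 58.4634 years.

58.46 years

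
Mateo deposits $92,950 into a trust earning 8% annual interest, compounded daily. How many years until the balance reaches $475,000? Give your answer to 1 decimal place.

(1 + 0.000219178)^(365t) = 475,000/92,950 = 5.1103.
365t·ln(1 + 0.000219178) = ln(5.1103); 365t = 1.6313/0.000219154 ≈ 7443.4078.
t ≈ 20.3929 years.

20.4 years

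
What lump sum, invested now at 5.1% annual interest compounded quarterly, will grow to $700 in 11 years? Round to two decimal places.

Periodic rate = 5.1%/4 = 0.01275; 44 periods.
P = 700/(1 + 0.01275)^44 ≈ 700/1.7462205 ≈ 400.8658.

$400.87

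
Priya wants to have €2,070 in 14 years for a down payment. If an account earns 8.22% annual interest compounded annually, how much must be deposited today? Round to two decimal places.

Annual rate = 8.22% = 0.0822; 14 periods.
P = 2,070/(1 + 0.0822)^14 ≈ 2,070/3.022076226 ≈ 684.9596.

€684.96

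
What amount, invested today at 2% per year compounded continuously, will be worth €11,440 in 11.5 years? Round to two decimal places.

P = A·e^(−rt) = 11,440·e^(−0.23).
e^(−0.23) ≈ 0.7945336025, so P ≈ 9,089.4644.

€9,089.46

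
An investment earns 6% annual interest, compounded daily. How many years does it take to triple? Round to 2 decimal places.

18.31 years

(1 + 0.000164384)^(365t) = 3.
365t = ln 3 / ln(1 + 0.000164384) ≈ 1.0986/0.00016437 ≈ 6683.7740.
t ≈ 18.3117.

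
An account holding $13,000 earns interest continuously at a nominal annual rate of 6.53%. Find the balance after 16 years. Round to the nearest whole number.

A = P·e^(rt) = 13,000·e^(0.0653·16) = 13,000·e^1.0448.
e^1.0448 ≈ 2.8428299008, so A ≈ 36,956.7887.

$36,957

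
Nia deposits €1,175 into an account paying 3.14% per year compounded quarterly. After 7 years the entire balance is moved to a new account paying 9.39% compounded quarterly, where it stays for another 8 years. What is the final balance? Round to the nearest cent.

After 7 years at 3.14%: 1,175 × 1.244758797 ≈ 1,462.5916.
Then 8 years at 9.39%: 1,462.5916 × 2.101220559 ≈ 3,073.2275.

€3,073.23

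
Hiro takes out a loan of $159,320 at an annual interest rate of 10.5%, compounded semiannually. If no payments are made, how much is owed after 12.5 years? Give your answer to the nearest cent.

Growth factor = (1 + 0.0525)^25 ≈ 3.59378931151.
A ≈ 159,320 × 3.59378931151 ≈ 572,562.5131.

$572,562.51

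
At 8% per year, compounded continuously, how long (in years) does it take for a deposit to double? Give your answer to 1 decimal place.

e^(0.08t) = 2, so 0.08t = ln 2 ≈ 0.69315.
t ≈ 0.69315/0.08 ≈ 8.6643.

8.7 years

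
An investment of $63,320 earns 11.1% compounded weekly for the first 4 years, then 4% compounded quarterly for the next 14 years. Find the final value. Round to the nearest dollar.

$172,250

Phase 1: 63,320·(1 + 0.111/52)^208 ≈ 98,664.7780.
Phase 2: 98,664.7780·(1 + 0.01)^56 ≈ 172,249.9383.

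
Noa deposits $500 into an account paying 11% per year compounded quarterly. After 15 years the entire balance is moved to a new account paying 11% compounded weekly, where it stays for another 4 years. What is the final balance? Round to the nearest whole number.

$3,952

After 15 years at 11%: 500 × 5.092251361 ≈ 2,546.1257.
Then 4 years at 11%: 2,546.1257 × 1.551985798 ≈ 3,951.5509.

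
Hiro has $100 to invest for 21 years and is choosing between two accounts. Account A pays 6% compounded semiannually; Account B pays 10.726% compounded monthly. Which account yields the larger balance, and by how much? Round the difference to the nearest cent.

Account A growth factor: (1 + 0.03)^42 ≈ 3.46069589; balance ≈ 346.0696.
Account B growth factor: (1 + 0.10726/12)^252 ≈ 9.41640111; balance ≈ 941.6401.
Account B is larger by 595.5705.

Account B, by $595.57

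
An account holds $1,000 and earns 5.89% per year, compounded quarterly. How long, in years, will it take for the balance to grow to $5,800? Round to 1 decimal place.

30.1 years

We need (1 + 0.014725)^(4t) = 5.8, so 4t = ln 5.8 / ln 1.014725 ≈ 120.2559.
t ≈ 120.2559/4 = 30.0640 years.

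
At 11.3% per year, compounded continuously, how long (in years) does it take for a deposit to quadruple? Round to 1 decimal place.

12.3 years

e^(0.113t) = 4, so 0.113t = ln 4 ≈ 1.3863.
t ≈ 1.3863/0.113 ≈ 12.2681.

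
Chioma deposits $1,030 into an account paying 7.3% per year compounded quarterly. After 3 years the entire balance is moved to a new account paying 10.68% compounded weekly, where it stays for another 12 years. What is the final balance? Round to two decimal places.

After 3 years at 7.3%: 1,030 × 1.24237592 ≈ 1,279.6472.
Then 12 years at 10.68%: 1,279.6472 × 3.597667413 ≈ 4,603.7450.

$4,603.75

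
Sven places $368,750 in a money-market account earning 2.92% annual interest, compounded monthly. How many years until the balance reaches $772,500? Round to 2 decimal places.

We need (1 + 0.00243333)^(12t) = 2.0949, so 12t = ln 2.0949 / ln 1.002433 ≈ 304.2791.
t ≈ 304.2791/12 = 25.3566 years.

25.36 years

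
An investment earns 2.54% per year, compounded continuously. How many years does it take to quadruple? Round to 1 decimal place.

e^(0.0254t) = 4, so 0.0254t = ln 4 ≈ 1.3863.
t ≈ 1.3863/0.0254 ≈ 54.5785.

54.6 years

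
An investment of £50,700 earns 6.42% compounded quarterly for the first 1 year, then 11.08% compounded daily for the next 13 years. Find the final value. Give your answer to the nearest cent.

Phase 1: 50,700·(1 + 0.01605)^4 ≈ 54,034.1445.
Phase 2: 54,034.1445·(1 + 0.1108/365)^4745 ≈ 228,103.0663.

£228,103.07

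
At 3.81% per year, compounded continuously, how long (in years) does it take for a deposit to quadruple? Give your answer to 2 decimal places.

e^(0.0381t) = 4, so 0.0381t = ln 4 ≈ 1.3863.
t ≈ 1.3863/0.0381 ≈ 36.3857.

36.39 years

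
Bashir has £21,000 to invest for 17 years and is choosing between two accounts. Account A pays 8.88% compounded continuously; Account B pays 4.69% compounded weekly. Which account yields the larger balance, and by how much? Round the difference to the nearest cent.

Account A, by £48,429.73

Account A growth factor: e^(0.0888·17) = e^1.5096 ≈ 4.5249204641; balance ≈ 95,023.3297.
Account B growth factor: (1 + 0.0469/52)^884 ≈ 2.2187426563; balance ≈ 46,593.5958.
Account A is larger by 48,429.7340.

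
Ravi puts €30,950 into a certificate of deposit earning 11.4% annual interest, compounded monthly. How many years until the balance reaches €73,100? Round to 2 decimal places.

We need (1 + 0.0095)^(12t) = 2.3619, so 12t = ln 2.3619 / ln 1.0095 ≈ 90.8980.
t ≈ 90.8980/12 = 7.5748 years.

7.57 years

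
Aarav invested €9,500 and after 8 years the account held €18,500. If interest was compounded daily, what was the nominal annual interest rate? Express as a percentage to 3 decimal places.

(1 + r/365)^2920 = 18,500/9,500 = 1.94737.
1 + r/365 = 1.94737^(1/2920) ≈ 1.000228, so r/365 ≈ 0.000228272.
r ≈ 365·0.000228272 = 8.33194%.

8.332%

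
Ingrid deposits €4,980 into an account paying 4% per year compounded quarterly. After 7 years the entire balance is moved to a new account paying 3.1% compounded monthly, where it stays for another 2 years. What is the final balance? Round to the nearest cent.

After 7 years at 4%: 4,980 × 1.321290967 ≈ 6,580.0290.
Then 2 years at 3.1%: 6,580.0290 × 1.063877289 ≈ 7,000.3434.

€7,000.34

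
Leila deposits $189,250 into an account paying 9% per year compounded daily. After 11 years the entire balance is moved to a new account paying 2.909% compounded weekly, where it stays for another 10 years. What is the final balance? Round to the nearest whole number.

$681,138

After 11 years at 9%: 189,250 × 2.69090606831 ≈ 509,253.9734.
Then 10 years at 2.909%: 509,253.9734 × 1.33752201872 ≈ 681,138.4026.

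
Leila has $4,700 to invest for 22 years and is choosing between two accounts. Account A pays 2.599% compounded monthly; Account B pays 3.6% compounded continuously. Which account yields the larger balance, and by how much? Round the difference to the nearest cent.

A: (1 + 0.02599/12)^264 ≈ 1.770322445, so 4,700 × 1.770322445 ≈ 8,320.5155.
B: e^(0.036·22) = e^0.792 ≈ 2.2078076288, so 4,700 × 2.2078076288 ≈ 10,376.6959.
Difference ≈ 2,056.1804 in favor of B.

Account B, by $2,056.18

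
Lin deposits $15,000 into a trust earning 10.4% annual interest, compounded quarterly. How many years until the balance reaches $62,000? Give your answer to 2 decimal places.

We need (1 + 0.026)^(4t) = 4.1333, so 4t = ln 4.1333 / ln 1.026 ≈ 55.2867.
t ≈ 55.2867/4 = 13.8217 years.

13.82 years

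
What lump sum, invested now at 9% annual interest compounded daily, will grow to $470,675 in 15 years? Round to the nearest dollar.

Growth factor = (1 + 0.09/365)^5475 ≈ 3.85678366606.
P = 470,675/3.85678366606 ≈ 122,038.2165.

$122,038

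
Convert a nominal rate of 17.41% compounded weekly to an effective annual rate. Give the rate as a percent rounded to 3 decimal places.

One year is 52 periods at 0.00334808 each: (1 + 0.00334808)^52 ≈ 1.189829.
EAR = 1.189829 − 1 ≈ 18.98285%.

18.983%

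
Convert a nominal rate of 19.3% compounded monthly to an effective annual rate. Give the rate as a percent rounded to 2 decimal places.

21.10%

EAR = (1 + 19.3%/12)^12 − 1 = (1 + 0.0160833)^12 − 1.
(1 + 0.0160833)^12 ≈ 1.211022, so EAR ≈ 21.10217%.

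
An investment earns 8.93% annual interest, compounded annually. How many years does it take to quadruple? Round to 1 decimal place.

(1 + 0.0893)^t = 4.
t = ln 4 / ln(1 + 0.0893) ≈ 1.3863/0.0855353 ≈ 16.2073.

16.2 years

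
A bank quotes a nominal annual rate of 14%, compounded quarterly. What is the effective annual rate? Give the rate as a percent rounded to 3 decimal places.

EAR = (1 + 14%/4)^4 − 1 = (1 + 0.035)^4 − 1.
(1 + 0.035)^4 ≈ 1.147523, so EAR ≈ 14.75230%.

14.752%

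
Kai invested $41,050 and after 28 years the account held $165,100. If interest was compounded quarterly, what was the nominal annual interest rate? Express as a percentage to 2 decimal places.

(1 + r/4)^112 = 165,100/41,050 = 4.02192.
1 + r/4 = 4.02192^(1/112) ≈ 1.012504, so r/4 ≈ 0.012504.
r ≈ 4·0.012504 = 5.00158%.

5.00%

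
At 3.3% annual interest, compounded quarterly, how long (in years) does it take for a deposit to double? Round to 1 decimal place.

21.1 years

(1 + 0.00825)^(4t) = 2.
4t = ln 2 / ln(1 + 0.00825) ≈ 0.69315/0.00821615 ≈ 84.3639.
t ≈ 21.0910.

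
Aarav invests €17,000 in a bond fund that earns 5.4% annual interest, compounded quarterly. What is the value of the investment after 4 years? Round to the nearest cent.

Growth factor = (1 + 0.0135)^16 ≈ 1.2393102695.
A ≈ 17,000 × 1.2393102695 ≈ 21,068.2746.

€21,068.27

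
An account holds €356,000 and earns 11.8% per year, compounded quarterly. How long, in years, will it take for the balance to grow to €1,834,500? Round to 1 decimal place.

(1 + 0.0295)^(4t) = 1,834,500/356,000 = 5.1531.
4t·ln(1 + 0.0295) = ln(5.1531); 4t = 1.6396/0.0290732 ≈ 56.3954.
t ≈ 14.0988 years.

14.1 years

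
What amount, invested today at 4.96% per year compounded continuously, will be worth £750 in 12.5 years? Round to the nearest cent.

P = A·e^(−rt) = 750·e^(−0.62).
e^(−0.62) ≈ 0.537944438, so P ≈ 403.4583.

£403.46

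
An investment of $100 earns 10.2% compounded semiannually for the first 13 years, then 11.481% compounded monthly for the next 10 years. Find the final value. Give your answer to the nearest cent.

$1,142.65

After 13 years at 10.2%: 100 × 3.644774104 ≈ 364.4774.
Then 10 years at 11.481%: 364.4774 × 3.13504196 ≈ 1,142.6520.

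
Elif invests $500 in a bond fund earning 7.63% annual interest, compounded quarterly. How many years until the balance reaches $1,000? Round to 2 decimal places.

9.17 years

We need (1 + 0.019075)^(4t) = 2, so 4t = ln 2 / ln 1.019075 ≈ 36.6835.
t ≈ 36.6835/4 = 9.1709 years.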